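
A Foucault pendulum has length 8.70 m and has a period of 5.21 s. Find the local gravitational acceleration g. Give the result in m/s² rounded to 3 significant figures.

From T = 2π√(L/g), g = 4π²L/T² = 4π² × 8.70/5.210² = 12.7 m/s².

12.7 m/s²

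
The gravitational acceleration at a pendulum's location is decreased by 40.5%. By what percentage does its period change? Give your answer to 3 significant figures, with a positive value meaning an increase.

T ∝ 1/√g, so T'/T = 1/√(0.5950) = 1.296.
Percentage change in T = (1.296 − 1) × 100% = 29.6%.

29.6%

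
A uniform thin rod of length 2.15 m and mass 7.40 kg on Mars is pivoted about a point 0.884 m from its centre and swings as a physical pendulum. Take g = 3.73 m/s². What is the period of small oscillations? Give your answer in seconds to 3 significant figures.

3.74 s

For a physical pendulum T = 2π√(I/(mgd)), with d = 0.8840 m from pivot to centre of mass.
I_cm = mL²/12 = 7.40 × 2.15²/12 = 2.851 kg·m²; I = I_cm + md² = 2.851 + 7.40 × 0.8840² = 8.633 kg·m².
T = 2π√(8.633/(7.40 × 3.73 × 0.8840)) = 3.74 s.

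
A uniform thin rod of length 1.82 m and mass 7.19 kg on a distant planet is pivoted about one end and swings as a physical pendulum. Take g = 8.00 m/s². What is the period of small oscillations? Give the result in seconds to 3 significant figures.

2.45 s

For a physical pendulum T = 2π√(I/(mgd)), with d = 0.9100 m from pivot to centre of mass.
I_cm = mL²/12 = 7.19 × 1.82²/12 = 1.985 kg·m²; I = I_cm + md² = 1.985 + 7.19 × 0.9100² = 7.939 kg·m².
T = 2π√(7.939/(7.19 × 8.00 × 0.9100)) = 2.45 s.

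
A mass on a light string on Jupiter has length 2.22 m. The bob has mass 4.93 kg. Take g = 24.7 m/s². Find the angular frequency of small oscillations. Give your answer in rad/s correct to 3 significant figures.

ω = √(g/L) = √(24.7/2.22) = 3.34 rad/s.

3.34 rad/s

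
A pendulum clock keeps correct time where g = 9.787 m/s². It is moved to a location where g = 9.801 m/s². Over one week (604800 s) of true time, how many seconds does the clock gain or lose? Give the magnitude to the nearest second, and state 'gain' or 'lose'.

gain 432 s

The clock's period scales as T ∝ 1/√g, so T'/T = √(9.787/9.801) = 0.999286.
In 604800 s of true time the clock registers 604800/0.999286 = 605232.4 s, so it gains 432 s.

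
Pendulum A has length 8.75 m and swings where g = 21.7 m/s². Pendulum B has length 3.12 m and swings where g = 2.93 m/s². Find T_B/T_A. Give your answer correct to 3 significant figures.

1.63

T = 2π√(L/g), so T_B/T_A = √((L_B/g_B)/(L_A/g_A)) = √((3.12/2.93)/(8.75/21.7)) = 1.63.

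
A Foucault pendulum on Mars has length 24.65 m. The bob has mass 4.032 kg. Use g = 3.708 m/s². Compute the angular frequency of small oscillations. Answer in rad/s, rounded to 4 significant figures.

ω = √(g/L) = √(3.708/24.65) = 0.3878 rad/s.

0.3878 rad/s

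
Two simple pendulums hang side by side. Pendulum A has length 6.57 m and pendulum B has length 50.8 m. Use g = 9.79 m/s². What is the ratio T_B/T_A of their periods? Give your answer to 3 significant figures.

T ∝ √L, so T_B/T_A = √(L_B/L_A) = √(50.8/6.57) = 2.78.

2.78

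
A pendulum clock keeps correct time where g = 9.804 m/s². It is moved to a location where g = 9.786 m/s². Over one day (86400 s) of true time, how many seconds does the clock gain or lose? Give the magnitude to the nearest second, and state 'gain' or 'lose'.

lose 79 s

The clock's period scales as T ∝ 1/√g, so T'/T = √(9.804/9.786) = 1.00092.
In 86400 s of true time the clock registers 86400/1.00092 = 86320.6 s, so it loses 79 s.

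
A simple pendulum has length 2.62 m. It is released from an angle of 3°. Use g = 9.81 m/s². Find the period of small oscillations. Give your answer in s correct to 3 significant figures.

3.25 s

T = 2π√(L/g) = 2π√(2.62/9.81) = 2π × 0.5168 = 3.25 s.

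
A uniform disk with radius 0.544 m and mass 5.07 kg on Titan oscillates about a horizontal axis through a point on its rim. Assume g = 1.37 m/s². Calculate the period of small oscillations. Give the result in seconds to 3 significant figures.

4.85 s

I_cm = ½mr² = 0.7502 kg·m². The pivot is at distance d = 0.544 m from the centre of mass.
By the parallel-axis theorem, I = I_cm + md² = 0.7502 + 1.500 = 2.251 kg·m².
T = 2π√(I/(mgd)) = 2π√(2.251/(5.07 × 1.37 × 0.544)) = 4.85 s.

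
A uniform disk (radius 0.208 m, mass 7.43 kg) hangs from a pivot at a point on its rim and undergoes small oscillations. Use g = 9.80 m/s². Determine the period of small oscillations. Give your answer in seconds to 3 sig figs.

1.12 s

I_cm = ½mr² = 0.1607 kg·m². The pivot is at distance d = 0.208 m from the centre of mass.
By the parallel-axis theorem, I = I_cm + md² = 0.1607 + 0.3215 = 0.4822 kg·m².
T = 2π√(I/(mgd)) = 2π√(0.4822/(7.43 × 9.80 × 0.208)) = 1.12 s.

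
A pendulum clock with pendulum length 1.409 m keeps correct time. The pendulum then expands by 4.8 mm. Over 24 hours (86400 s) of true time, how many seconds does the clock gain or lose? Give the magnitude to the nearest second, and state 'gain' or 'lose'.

lose 147 s

T ∝ √L, so T'/T = √(1.41380/1.409) = 1.00170.
In 86400 s of true time the clock registers 86400/1.00170 = 86253.2 s, so it loses 147 s.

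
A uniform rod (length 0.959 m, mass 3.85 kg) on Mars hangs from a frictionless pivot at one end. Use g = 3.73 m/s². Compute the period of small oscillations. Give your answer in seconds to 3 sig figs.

For a physical pendulum T = 2π√(I/(mgd)), with d = 0.4795 m from pivot to centre of mass.
I_cm = mL²/12 = 3.85 × 0.959²/12 = 0.2951 kg·m²; I = I_cm + md² = 0.2951 + 3.85 × 0.4795² = 1.180 kg·m².
T = 2π√(1.180/(3.85 × 3.73 × 0.4795)) = 2.60 s.

2.60 s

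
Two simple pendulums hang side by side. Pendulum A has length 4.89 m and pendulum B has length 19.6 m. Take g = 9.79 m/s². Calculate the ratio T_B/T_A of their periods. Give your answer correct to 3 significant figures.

T ∝ √L, so T_B/T_A = √(L_B/L_A) = √(19.6/4.89) = 2.00.

2.00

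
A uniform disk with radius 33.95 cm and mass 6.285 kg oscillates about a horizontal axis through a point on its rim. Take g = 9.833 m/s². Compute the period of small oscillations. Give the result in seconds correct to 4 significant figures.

I_cm = ½mr² = 0.36221 kg·m². The pivot is at distance d = 0.3395 m from the centre of mass.
By the parallel-axis theorem, I = I_cm + md² = 0.36221 + 0.72441 = 1.0866 kg·m².
T = 2π√(I/(mgd)) = 2π√(1.0866/(6.285 × 9.833 × 0.3395)) = 1.430 s.

1.430 s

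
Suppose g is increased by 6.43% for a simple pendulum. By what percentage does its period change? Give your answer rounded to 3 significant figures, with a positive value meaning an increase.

T ∝ 1/√g, so T'/T = 1/√(1.064) = 0.9693.
Percentage change in T = (0.9693 − 1) × 100% = -3.07%.

-3.07%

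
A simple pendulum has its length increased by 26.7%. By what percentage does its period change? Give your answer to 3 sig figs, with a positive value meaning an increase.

12.6%

T ∝ √L, so T'/T = √(1.267) = 1.126.
Percentage change in T = (1.126 − 1) × 100% = 12.6%.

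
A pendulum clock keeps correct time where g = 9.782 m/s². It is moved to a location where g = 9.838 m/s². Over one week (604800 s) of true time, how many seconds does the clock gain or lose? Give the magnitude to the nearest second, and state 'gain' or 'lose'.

The clock's period scales as T ∝ 1/√g, so T'/T = √(9.782/9.838) = 0.997150.
In 604800 s of true time the clock registers 604800/0.997150 = 606528.7 s, so it gains 1729 s.

gain 1729 s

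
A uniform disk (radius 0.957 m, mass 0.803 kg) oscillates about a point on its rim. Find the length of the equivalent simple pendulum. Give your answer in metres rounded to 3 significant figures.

The equivalent simple-pendulum length is L_eq = I/(md), where I is about the pivot and d = 0.9570 m.
I_cm = ½mR² = 0.3677 kg·m², so I = I_cm + md² = 0.3677 + 0.7354 = 1.103 kg·m².
L_eq = 1.103/(0.803 × 0.9570) = 1.44 m.

1.44 m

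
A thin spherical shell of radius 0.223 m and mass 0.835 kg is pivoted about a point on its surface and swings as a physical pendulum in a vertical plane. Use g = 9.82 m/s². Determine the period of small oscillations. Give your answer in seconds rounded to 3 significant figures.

1.22 s

I_cm = (2/3)mr² = 0.02768 kg·m². The pivot is at distance d = 0.223 m from the centre of mass.
By the parallel-axis theorem, I = I_cm + md² = 0.02768 + 0.04152 = 0.06921 kg·m².
T = 2π√(I/(mgd)) = 2π√(0.06921/(0.835 × 9.82 × 0.223)) = 1.22 s.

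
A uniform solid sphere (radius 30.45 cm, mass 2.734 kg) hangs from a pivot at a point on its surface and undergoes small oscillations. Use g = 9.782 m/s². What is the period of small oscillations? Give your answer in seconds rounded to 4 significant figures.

I_cm = (2/5)mr² = 0.10140 kg·m². The pivot is at distance d = 0.3045 m from the centre of mass.
By the parallel-axis theorem, I = I_cm + md² = 0.10140 + 0.25350 = 0.35490 kg·m².
T = 2π√(I/(mgd)) = 2π√(0.35490/(2.734 × 9.782 × 0.3045)) = 1.312 s.

1.312 s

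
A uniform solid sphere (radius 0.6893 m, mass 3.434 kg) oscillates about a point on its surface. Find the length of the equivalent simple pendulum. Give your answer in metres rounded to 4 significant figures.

The equivalent simple-pendulum length is L_eq = I/(md), where I is about the pivot and d = 0.68930 m.
I_cm = (2/5)mR² = 0.65264 kg·m², so I = I_cm + md² = 0.65264 + 1.6316 = 2.2843 kg·m².
L_eq = 2.2843/(3.434 × 0.68930) = 0.9650 m.

0.9650 m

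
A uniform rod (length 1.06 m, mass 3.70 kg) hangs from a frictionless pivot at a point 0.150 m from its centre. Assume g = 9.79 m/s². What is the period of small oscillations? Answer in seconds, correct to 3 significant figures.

1.77 s

For a physical pendulum T = 2π√(I/(mgd)), with d = 0.1500 m from pivot to centre of mass.
I_cm = mL²/12 = 3.70 × 1.06²/12 = 0.3464 kg·m²; I = I_cm + md² = 0.3464 + 3.70 × 0.1500² = 0.4297 kg·m².
T = 2π√(0.4297/(3.70 × 9.79 × 0.1500)) = 1.77 s.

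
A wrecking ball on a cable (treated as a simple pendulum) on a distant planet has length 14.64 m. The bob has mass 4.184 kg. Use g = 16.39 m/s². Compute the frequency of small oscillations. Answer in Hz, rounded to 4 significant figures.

0.1684 Hz

T = 2π√(L/g) = 2π√(14.64/16.39) = 5.9383 s, so f = 1/T = 0.1684 Hz.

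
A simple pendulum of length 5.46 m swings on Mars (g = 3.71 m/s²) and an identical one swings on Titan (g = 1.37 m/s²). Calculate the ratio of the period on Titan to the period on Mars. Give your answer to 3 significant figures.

T ∝ 1/√g, so T₂/T₁ = √(g₁/g₂) = √(3.71/1.37) = 1.65.

1.65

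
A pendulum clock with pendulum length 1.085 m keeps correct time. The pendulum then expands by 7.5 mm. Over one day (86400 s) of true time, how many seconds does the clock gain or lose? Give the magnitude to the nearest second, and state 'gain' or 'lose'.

T ∝ √L, so T'/T = √(1.09250/1.085) = 1.00345.
In 86400 s of true time the clock registers 86400/1.00345 = 86102.9 s, so it loses 297 s.

lose 297 s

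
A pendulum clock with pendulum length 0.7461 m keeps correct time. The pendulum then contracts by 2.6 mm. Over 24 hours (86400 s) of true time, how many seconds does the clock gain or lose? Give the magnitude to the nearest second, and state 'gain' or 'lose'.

T ∝ √L, so T'/T = √(0.74350/0.7461) = 0.998256.
In 86400 s of true time the clock registers 86400/0.998256 = 86550.9 s, so it gains 151 s.

gain 151 s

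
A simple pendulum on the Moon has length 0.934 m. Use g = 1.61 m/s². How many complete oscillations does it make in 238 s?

T = 2π√(L/g) = 2π√(0.934/1.61) = 4.786 s.
Number of complete oscillations = ⌊238/4.786⌋ = ⌊49.73⌋ = 49.

49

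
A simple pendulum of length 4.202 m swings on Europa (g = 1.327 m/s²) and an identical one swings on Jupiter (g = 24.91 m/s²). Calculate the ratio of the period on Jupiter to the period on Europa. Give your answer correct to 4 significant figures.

0.2308

T ∝ 1/√g, so T₂/T₁ = √(g₁/g₂) = √(1.327/24.91) = 0.2308.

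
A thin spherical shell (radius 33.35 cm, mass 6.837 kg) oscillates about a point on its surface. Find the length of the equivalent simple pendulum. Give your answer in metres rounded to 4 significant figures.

0.5558 m

The equivalent simple-pendulum length is L_eq = I/(md), where I is about the pivot and d = 0.33350 m.
I_cm = (2/3)mR² = 0.50695 kg·m², so I = I_cm + md² = 0.50695 + 0.76043 = 1.2674 kg·m².
L_eq = 1.2674/(6.837 × 0.33350) = 0.5558 m.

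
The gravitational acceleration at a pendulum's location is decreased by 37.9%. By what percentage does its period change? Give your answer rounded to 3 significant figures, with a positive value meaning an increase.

T ∝ 1/√g, so T'/T = 1/√(0.6210) = 1.269.
Percentage change in T = (1.269 − 1) × 100% = 26.9%.

26.9%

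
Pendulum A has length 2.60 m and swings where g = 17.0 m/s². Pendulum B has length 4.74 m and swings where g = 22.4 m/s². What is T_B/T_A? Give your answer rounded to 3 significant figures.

T = 2π√(L/g), so T_B/T_A = √((L_B/g_B)/(L_A/g_A)) = √((4.74/22.4)/(2.60/17.0)) = 1.18.

1.18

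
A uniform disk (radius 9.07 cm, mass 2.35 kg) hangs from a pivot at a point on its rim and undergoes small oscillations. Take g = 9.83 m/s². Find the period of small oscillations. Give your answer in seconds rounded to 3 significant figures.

I_cm = ½mr² = 0.009666 kg·m². The pivot is at distance d = 0.0907 m from the centre of mass.
By the parallel-axis theorem, I = I_cm + md² = 0.009666 + 0.01933 = 0.02900 kg·m².
T = 2π√(I/(mgd)) = 2π√(0.02900/(2.35 × 9.83 × 0.0907)) = 0.739 s.

0.739 s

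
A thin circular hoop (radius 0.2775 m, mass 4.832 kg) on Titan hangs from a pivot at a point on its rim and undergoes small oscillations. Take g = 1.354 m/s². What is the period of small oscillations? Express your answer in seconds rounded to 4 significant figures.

I_cm = mr² = 0.37209 kg·m². The pivot is at distance d = 0.2775 m from the centre of mass.
By the parallel-axis theorem, I = I_cm + md² = 0.37209 + 0.37209 = 0.74419 kg·m².
T = 2π√(I/(mgd)) = 2π√(0.74419/(4.832 × 1.354 × 0.2775)) = 4.023 s.

4.023 s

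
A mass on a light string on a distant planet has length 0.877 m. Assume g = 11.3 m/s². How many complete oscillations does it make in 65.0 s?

T = 2π√(L/g) = 2π√(0.877/11.3) = 1.750 s.
Number of complete oscillations = ⌊65.0/1.750⌋ = ⌊37.13⌋ = 37.

37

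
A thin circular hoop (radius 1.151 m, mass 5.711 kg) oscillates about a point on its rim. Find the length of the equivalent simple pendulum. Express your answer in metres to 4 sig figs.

The equivalent simple-pendulum length is L_eq = I/(md), where I is about the pivot and d = 1.1510 m.
I_cm = mR² = 7.5659 kg·m², so I = I_cm + md² = 7.5659 + 7.5659 = 15.132 kg·m².
L_eq = 15.132/(5.711 × 1.1510) = 2.302 m.

2.302 m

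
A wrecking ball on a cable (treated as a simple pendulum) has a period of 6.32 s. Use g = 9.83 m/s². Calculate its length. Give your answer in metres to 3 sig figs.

From T = 2π√(L/g), L = gT²/(4π²) = 9.83 × 6.320²/(4π²) = 9.95 m.

9.95 m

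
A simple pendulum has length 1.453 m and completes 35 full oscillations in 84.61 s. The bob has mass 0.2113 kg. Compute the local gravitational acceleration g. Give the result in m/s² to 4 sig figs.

T = 84.61/35 = 2.4174 s.
From T = 2π√(L/g), g = 4π²L/T² = 4π² × 1.453/2.4174² = 9.816 m/s².

9.816 m/s²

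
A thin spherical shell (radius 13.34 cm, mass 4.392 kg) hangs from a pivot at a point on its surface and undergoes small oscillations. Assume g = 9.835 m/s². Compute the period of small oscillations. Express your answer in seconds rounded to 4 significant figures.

I_cm = (2/3)mr² = 0.052105 kg·m². The pivot is at distance d = 0.1334 m from the centre of mass.
By the parallel-axis theorem, I = I_cm + md² = 0.052105 + 0.078158 = 0.13026 kg·m².
T = 2π√(I/(mgd)) = 2π√(0.13026/(4.392 × 9.835 × 0.1334)) = 0.9447 s.

0.9447 s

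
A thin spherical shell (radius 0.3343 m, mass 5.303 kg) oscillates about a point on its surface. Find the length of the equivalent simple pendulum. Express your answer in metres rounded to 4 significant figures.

The equivalent simple-pendulum length is L_eq = I/(md), where I is about the pivot and d = 0.33430 m.
I_cm = (2/3)mR² = 0.39510 kg·m², so I = I_cm + md² = 0.39510 + 0.59264 = 0.98774 kg·m².
L_eq = 0.98774/(5.303 × 0.33430) = 0.5572 m.

0.5572 m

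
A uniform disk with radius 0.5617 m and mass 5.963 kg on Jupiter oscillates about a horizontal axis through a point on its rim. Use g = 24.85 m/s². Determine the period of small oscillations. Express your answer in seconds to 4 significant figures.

I_cm = ½mr² = 0.94068 kg·m². The pivot is at distance d = 0.5617 m from the centre of mass.
By the parallel-axis theorem, I = I_cm + md² = 0.94068 + 1.8814 = 2.8221 kg·m².
T = 2π√(I/(mgd)) = 2π√(2.8221/(5.963 × 24.85 × 0.5617)) = 1.157 s.

1.157 s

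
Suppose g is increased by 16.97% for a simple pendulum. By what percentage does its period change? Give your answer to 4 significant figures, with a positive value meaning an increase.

-7.538%

T ∝ 1/√g, so T'/T = 1/√(1.1697) = 0.92462.
Percentage change in T = (0.92462 − 1) × 100% = -7.538%.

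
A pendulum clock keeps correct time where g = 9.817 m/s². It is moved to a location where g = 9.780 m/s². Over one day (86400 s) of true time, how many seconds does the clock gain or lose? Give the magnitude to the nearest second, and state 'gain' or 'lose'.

lose 163 s

The clock's period scales as T ∝ 1/√g, so T'/T = √(9.817/9.780) = 1.00189.
In 86400 s of true time the clock registers 86400/1.00189 = 86237.0 s, so it loses 163 s.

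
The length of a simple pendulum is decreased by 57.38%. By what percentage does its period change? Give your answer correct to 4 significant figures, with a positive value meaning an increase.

-34.72%

T ∝ √L, so T'/T = √(0.42620) = 0.65284.
Percentage change in T = (0.65284 − 1) × 100% = -34.72%.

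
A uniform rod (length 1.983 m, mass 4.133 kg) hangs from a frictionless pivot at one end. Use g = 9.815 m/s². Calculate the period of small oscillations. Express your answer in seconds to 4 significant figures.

2.306 s

For a physical pendulum T = 2π√(I/(mgd)), with d = 0.99150 m from pivot to centre of mass.
I_cm = mL²/12 = 4.133 × 1.983²/12 = 1.3543 kg·m²; I = I_cm + md² = 1.3543 + 4.133 × 0.99150² = 5.4174 kg·m².
T = 2π√(5.4174/(4.133 × 9.815 × 0.99150)) = 2.306 s.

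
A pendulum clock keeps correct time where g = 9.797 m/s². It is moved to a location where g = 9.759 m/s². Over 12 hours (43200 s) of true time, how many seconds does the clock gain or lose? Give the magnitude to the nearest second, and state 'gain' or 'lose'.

lose 84 s

The clock's period scales as T ∝ 1/√g, so T'/T = √(9.797/9.759) = 1.00195.
In 43200 s of true time the clock registers 43200/1.00195 = 43116.1 s, so it loses 84 s.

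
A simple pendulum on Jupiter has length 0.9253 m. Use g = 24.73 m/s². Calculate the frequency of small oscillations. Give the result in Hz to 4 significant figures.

0.8228 Hz

T = 2π√(L/g) = 2π√(0.9253/24.73) = 1.2154 s, so f = 1/T = 0.8228 Hz.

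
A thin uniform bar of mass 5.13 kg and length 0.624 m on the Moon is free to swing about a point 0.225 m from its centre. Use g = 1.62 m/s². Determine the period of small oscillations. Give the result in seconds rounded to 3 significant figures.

3.00 s

For a physical pendulum T = 2π√(I/(mgd)), with d = 0.2250 m from pivot to centre of mass.
I_cm = mL²/12 = 5.13 × 0.624²/12 = 0.1665 kg·m²; I = I_cm + md² = 0.1665 + 5.13 × 0.2250² = 0.4262 kg·m².
T = 2π√(0.4262/(5.13 × 1.62 × 0.2250)) = 3.00 s.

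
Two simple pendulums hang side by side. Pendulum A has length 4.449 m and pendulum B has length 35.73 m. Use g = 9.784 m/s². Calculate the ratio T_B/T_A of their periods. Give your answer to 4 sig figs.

T ∝ √L, so T_B/T_A = √(L_B/L_A) = √(35.73/4.449) = 2.834.

2.834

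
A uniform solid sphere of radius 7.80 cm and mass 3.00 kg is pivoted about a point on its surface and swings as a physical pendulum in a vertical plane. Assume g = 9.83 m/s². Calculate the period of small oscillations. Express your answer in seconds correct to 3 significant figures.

0.662 s

I_cm = (2/5)mr² = 0.007301 kg·m². The pivot is at distance d = 0.0780 m from the centre of mass.
By the parallel-axis theorem, I = I_cm + md² = 0.007301 + 0.01825 = 0.02555 kg·m².
T = 2π√(I/(mgd)) = 2π√(0.02555/(3.00 × 9.83 × 0.0780)) = 0.662 s.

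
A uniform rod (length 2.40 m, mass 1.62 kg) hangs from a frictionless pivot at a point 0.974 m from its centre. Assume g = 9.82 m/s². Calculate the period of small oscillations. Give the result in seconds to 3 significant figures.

2.43 s

For a physical pendulum T = 2π√(I/(mgd)), with d = 0.9740 m from pivot to centre of mass.
I_cm = mL²/12 = 1.62 × 2.40²/12 = 0.7776 kg·m²; I = I_cm + md² = 0.7776 + 1.62 × 0.9740² = 2.314 kg·m².
T = 2π√(2.314/(1.62 × 9.82 × 0.9740)) = 2.43 s.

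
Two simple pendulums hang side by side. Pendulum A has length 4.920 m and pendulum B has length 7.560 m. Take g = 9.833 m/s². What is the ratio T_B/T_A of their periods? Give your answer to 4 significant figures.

1.240

T ∝ √L, so T_B/T_A = √(L_B/L_A) = √(7.560/4.920) = 1.240.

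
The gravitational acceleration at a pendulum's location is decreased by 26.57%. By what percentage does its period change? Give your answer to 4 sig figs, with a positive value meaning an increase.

16.70%

T ∝ 1/√g, so T'/T = 1/√(0.73430) = 1.1670.
Percentage change in T = (1.1670 − 1) × 100% = 16.70%.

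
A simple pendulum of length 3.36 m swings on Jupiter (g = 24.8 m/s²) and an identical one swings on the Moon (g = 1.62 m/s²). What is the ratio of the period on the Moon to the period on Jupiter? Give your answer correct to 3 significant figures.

3.91

T ∝ 1/√g, so T₂/T₁ = √(g₁/g₂) = √(24.8/1.62) = 3.91.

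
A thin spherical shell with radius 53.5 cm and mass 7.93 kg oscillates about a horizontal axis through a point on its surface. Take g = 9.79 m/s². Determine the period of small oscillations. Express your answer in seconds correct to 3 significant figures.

1.90 s

I_cm = (2/3)mr² = 1.513 kg·m². The pivot is at distance d = 0.535 m from the centre of mass.
By the parallel-axis theorem, I = I_cm + md² = 1.513 + 2.270 = 3.783 kg·m².
T = 2π√(I/(mgd)) = 2π√(3.783/(7.93 × 9.79 × 0.535)) = 1.90 s.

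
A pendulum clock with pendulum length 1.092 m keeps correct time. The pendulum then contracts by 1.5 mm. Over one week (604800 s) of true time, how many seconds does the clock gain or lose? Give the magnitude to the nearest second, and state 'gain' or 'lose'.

T ∝ √L, so T'/T = √(1.09050/1.092) = 0.999313.
In 604800 s of true time the clock registers 604800/0.999313 = 605215.8 s, so it gains 416 s.

gain 416 s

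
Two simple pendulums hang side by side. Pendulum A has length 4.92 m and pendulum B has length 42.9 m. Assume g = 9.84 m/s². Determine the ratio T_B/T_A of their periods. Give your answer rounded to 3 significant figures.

T ∝ √L, so T_B/T_A = √(L_B/L_A) = √(42.9/4.92) = 2.95.

2.95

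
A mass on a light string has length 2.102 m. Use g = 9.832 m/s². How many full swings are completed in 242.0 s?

T = 2π√(L/g) = 2π√(2.102/9.832) = 2.9052 s.
Number of complete oscillations = ⌊242.0/2.9052⌋ = ⌊83.299⌋ = 83.

83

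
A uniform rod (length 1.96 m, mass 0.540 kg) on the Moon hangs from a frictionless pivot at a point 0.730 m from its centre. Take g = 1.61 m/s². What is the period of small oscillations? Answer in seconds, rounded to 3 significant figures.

For a physical pendulum T = 2π√(I/(mgd)), with d = 0.7300 m from pivot to centre of mass.
I_cm = mL²/12 = 0.540 × 1.96²/12 = 0.1729 kg·m²; I = I_cm + md² = 0.1729 + 0.540 × 0.7300² = 0.4606 kg·m².
T = 2π√(0.4606/(0.540 × 1.61 × 0.7300)) = 5.35 s.

5.35 s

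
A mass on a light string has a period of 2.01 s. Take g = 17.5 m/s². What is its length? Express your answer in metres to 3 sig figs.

1.79 m

From T = 2π√(L/g), L = gT²/(4π²) = 17.5 × 2.010²/(4π²) = 1.79 m.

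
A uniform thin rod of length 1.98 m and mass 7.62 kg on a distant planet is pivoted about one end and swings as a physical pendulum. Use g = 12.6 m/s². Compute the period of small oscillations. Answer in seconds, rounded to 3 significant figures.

2.03 s

For a physical pendulum T = 2π√(I/(mgd)), with d = 0.9900 m from pivot to centre of mass.
I_cm = mL²/12 = 7.62 × 1.98²/12 = 2.489 kg·m²; I = I_cm + md² = 2.489 + 7.62 × 0.9900² = 9.958 kg·m².
T = 2π√(9.958/(7.62 × 12.6 × 0.9900)) = 2.03 s.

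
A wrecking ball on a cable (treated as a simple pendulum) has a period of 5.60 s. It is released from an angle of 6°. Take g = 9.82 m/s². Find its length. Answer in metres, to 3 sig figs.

From T = 2π√(L/g), L = gT²/(4π²) = 9.82 × 5.600²/(4π²) = 7.80 m.

7.80 m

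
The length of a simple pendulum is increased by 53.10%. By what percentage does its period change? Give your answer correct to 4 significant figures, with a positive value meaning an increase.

T ∝ √L, so T'/T = √(1.5310) = 1.2373.
Percentage change in T = (1.2373 − 1) × 100% = 23.73%.

23.73%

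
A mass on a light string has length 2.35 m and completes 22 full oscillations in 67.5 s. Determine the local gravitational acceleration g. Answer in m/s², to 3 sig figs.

T = 67.5/22 = 3.068 s.
From T = 2π√(L/g), g = 4π²L/T² = 4π² × 2.35/3.068² = 9.86 m/s².

9.86 m/s²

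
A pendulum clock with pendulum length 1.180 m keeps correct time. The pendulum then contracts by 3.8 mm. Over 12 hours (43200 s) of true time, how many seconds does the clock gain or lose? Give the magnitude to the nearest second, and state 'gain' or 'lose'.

gain 70 s

T ∝ √L, so T'/T = √(1.17620/1.180) = 0.998389.
In 43200 s of true time the clock registers 43200/0.998389 = 43269.7 s, so it gains 70 s.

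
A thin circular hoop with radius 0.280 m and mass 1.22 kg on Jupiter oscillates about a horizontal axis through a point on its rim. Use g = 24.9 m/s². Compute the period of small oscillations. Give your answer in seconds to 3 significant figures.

0.942 s

I_cm = mr² = 0.09565 kg·m². The pivot is at distance d = 0.280 m from the centre of mass.
By the parallel-axis theorem, I = I_cm + md² = 0.09565 + 0.09565 = 0.1913 kg·m².
T = 2π√(I/(mgd)) = 2π√(0.1913/(1.22 × 24.9 × 0.280)) = 0.942 s.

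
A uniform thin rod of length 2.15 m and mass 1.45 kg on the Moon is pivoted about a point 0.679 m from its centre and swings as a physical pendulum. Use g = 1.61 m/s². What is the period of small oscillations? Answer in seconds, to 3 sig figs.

For a physical pendulum T = 2π√(I/(mgd)), with d = 0.6790 m from pivot to centre of mass.
I_cm = mL²/12 = 1.45 × 2.15²/12 = 0.5586 kg·m²; I = I_cm + md² = 0.5586 + 1.45 × 0.6790² = 1.227 kg·m².
T = 2π√(1.227/(1.45 × 1.61 × 0.6790)) = 5.53 s.

5.53 s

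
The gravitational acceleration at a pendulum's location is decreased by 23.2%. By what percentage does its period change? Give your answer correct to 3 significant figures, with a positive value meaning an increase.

14.1%

T ∝ 1/√g, so T'/T = 1/√(0.7680) = 1.141.
Percentage change in T = (1.141 − 1) × 100% = 14.1%.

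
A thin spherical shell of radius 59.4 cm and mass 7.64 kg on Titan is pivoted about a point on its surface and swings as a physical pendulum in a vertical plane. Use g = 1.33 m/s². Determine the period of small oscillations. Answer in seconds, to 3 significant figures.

5.42 s

I_cm = (2/3)mr² = 1.797 kg·m². The pivot is at distance d = 0.594 m from the centre of mass.
By the parallel-axis theorem, I = I_cm + md² = 1.797 + 2.696 = 4.493 kg·m².
T = 2π√(I/(mgd)) = 2π√(4.493/(7.64 × 1.33 × 0.594)) = 5.42 s.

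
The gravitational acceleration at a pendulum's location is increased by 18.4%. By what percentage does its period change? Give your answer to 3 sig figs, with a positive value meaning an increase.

-8.10%

T ∝ 1/√g, so T'/T = 1/√(1.184) = 0.9190.
Percentage change in T = (0.9190 − 1) × 100% = -8.10%.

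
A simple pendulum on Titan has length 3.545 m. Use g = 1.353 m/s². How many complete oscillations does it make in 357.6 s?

35

T = 2π√(L/g) = 2π√(3.545/1.353) = 10.170 s.
Number of complete oscillations = ⌊357.6/10.170⌋ = ⌊35.161⌋ = 35.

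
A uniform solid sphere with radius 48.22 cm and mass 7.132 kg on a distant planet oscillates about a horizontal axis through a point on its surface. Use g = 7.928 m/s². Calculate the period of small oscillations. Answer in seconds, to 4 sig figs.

1.833 s

I_cm = (2/5)mr² = 0.66332 kg·m². The pivot is at distance d = 0.4822 m from the centre of mass.
By the parallel-axis theorem, I = I_cm + md² = 0.66332 + 1.6583 = 2.3216 kg·m².
T = 2π√(I/(mgd)) = 2π√(2.3216/(7.132 × 7.928 × 0.4822)) = 1.833 s.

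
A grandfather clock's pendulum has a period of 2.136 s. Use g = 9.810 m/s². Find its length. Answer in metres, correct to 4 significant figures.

From T = 2π√(L/g), L = gT²/(4π²) = 9.810 × 2.1360²/(4π²) = 1.134 m.

1.134 m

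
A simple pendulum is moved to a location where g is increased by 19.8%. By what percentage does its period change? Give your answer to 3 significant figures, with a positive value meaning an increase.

T ∝ 1/√g, so T'/T = 1/√(1.198) = 0.9136.
Percentage change in T = (0.9136 − 1) × 100% = -8.64%.

-8.64%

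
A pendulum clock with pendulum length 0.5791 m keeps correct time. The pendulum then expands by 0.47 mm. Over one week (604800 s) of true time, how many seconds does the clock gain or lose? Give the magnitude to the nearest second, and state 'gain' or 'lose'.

lose 245 s

T ∝ √L, so T'/T = √(0.57957/0.5791) = 1.00041.
In 604800 s of true time the clock registers 604800/1.00041 = 604554.7 s, so it loses 245 s.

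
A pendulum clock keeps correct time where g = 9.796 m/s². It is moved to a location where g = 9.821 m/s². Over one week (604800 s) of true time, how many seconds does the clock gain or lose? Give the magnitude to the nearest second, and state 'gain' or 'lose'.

The clock's period scales as T ∝ 1/√g, so T'/T = √(9.796/9.821) = 0.998726.
In 604800 s of true time the clock registers 604800/0.998726 = 605571.3 s, so it gains 771 s.

gain 771 s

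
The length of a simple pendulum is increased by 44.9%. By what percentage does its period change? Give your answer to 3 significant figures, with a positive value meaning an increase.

T ∝ √L, so T'/T = √(1.449) = 1.204.
Percentage change in T = (1.204 − 1) × 100% = 20.4%.

20.4%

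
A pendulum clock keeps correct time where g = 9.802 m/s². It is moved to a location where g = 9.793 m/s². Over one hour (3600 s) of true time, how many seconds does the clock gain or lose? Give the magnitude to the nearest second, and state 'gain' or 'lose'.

lose 2 s

The clock's period scales as T ∝ 1/√g, so T'/T = √(9.802/9.793) = 1.00046.
In 3600 s of true time the clock registers 3600/1.00046 = 3598.3 s, so it loses 2 s.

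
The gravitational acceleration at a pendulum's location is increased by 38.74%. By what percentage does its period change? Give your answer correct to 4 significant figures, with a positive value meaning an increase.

-15.10%

T ∝ 1/√g, so T'/T = 1/√(1.3874) = 0.84898.
Percentage change in T = (0.84898 − 1) × 100% = -15.10%.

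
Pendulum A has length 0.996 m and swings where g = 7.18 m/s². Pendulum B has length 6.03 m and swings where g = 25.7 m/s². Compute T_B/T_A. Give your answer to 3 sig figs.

T = 2π√(L/g), so T_B/T_A = √((L_B/g_B)/(L_A/g_A)) = √((6.03/25.7)/(0.996/7.18)) = 1.30.

1.30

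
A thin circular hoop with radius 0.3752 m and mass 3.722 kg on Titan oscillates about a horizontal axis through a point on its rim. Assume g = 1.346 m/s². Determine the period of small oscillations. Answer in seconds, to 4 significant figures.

4.691 s

I_cm = mr² = 0.52396 kg·m². The pivot is at distance d = 0.3752 m from the centre of mass.
By the parallel-axis theorem, I = I_cm + md² = 0.52396 + 0.52396 = 1.0479 kg·m².
T = 2π√(I/(mgd)) = 2π√(1.0479/(3.722 × 1.346 × 0.3752)) = 4.691 s.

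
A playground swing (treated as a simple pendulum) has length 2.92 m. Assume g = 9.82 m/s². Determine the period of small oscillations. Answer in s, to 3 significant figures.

T = 2π√(L/g) = 2π√(2.92/9.82) = 2π × 0.5453 = 3.43 s.

3.43 s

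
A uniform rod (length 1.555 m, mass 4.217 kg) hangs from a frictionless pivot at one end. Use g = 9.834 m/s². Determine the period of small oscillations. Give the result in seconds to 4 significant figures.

For a physical pendulum T = 2π√(I/(mgd)), with d = 0.77750 m from pivot to centre of mass.
I_cm = mL²/12 = 4.217 × 1.555²/12 = 0.84973 kg·m²; I = I_cm + md² = 0.84973 + 4.217 × 0.77750² = 3.3989 kg·m².
T = 2π√(3.3989/(4.217 × 9.834 × 0.77750)) = 2.040 s.

2.040 s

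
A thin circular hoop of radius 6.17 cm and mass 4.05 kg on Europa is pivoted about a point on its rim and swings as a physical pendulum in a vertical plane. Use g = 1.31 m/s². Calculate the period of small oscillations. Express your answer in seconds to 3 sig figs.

1.93 s

I_cm = mr² = 0.01542 kg·m². The pivot is at distance d = 0.0617 m from the centre of mass.
By the parallel-axis theorem, I = I_cm + md² = 0.01542 + 0.01542 = 0.03084 kg·m².
T = 2π√(I/(mgd)) = 2π√(0.03084/(4.05 × 1.31 × 0.0617)) = 1.93 s.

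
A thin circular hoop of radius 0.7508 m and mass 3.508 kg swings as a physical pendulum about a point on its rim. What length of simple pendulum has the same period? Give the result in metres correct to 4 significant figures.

The equivalent simple-pendulum length is L_eq = I/(md), where I is about the pivot and d = 0.75080 m.
I_cm = mR² = 1.9775 kg·m², so I = I_cm + md² = 1.9775 + 1.9775 = 3.9549 kg·m².
L_eq = 3.9549/(3.508 × 0.75080) = 1.502 m.

1.502 m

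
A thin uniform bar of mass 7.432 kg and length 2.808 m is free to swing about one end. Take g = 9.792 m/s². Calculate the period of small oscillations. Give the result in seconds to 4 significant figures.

For a physical pendulum T = 2π√(I/(mgd)), with d = 1.4040 m from pivot to centre of mass.
I_cm = mL²/12 = 7.432 × 2.808²/12 = 4.8834 kg·m²; I = I_cm + md² = 4.8834 + 7.432 × 1.4040² = 19.533 kg·m².
T = 2π√(19.533/(7.432 × 9.792 × 1.4040)) = 2.747 s.

2.747 s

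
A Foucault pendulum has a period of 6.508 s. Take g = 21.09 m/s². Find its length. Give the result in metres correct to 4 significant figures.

22.63 m

From T = 2π√(L/g), L = gT²/(4π²) = 21.09 × 6.5080²/(4π²) = 22.63 m.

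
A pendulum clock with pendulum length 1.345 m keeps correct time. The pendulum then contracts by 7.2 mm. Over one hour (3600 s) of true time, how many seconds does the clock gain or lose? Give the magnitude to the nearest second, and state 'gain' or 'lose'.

T ∝ √L, so T'/T = √(1.33780/1.345) = 0.997320.
In 3600 s of true time the clock registers 3600/0.997320 = 3609.7 s, so it gains 10 s.

gain 10 s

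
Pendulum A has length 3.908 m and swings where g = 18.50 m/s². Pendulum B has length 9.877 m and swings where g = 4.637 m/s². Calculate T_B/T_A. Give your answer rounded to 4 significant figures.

T = 2π√(L/g), so T_B/T_A = √((L_B/g_B)/(L_A/g_A)) = √((9.877/4.637)/(3.908/18.50)) = 3.175.

3.175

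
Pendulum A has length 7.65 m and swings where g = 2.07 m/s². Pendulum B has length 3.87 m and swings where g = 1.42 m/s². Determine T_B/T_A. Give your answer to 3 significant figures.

0.859

T = 2π√(L/g), so T_B/T_A = √((L_B/g_B)/(L_A/g_A)) = √((3.87/1.42)/(7.65/2.07)) = 0.859.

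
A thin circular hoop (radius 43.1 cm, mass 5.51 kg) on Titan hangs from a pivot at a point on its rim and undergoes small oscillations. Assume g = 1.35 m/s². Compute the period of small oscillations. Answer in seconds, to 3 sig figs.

5.02 s

I_cm = mr² = 1.024 kg·m². The pivot is at distance d = 0.431 m from the centre of mass.
By the parallel-axis theorem, I = I_cm + md² = 1.024 + 1.024 = 2.047 kg·m².
T = 2π√(I/(mgd)) = 2π√(2.047/(5.51 × 1.35 × 0.431)) = 5.02 s.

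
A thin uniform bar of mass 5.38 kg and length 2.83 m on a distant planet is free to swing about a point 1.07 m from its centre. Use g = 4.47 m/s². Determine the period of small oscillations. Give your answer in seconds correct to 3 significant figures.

3.87 s

For a physical pendulum T = 2π√(I/(mgd)), with d = 1.070 m from pivot to centre of mass.
I_cm = mL²/12 = 5.38 × 2.83²/12 = 3.591 kg·m²; I = I_cm + md² = 3.591 + 5.38 × 1.070² = 9.750 kg·m².
T = 2π√(9.750/(5.38 × 4.47 × 1.070)) = 3.87 s.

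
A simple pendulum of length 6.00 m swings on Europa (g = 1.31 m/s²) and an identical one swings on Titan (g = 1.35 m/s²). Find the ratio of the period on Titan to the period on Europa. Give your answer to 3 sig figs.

0.985

T ∝ 1/√g, so T₂/T₁ = √(g₁/g₂) = √(1.31/1.35) = 0.985.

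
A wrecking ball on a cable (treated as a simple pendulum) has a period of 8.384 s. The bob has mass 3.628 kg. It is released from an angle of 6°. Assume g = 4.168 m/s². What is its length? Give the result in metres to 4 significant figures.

From T = 2π√(L/g), L = gT²/(4π²) = 4.168 × 8.3840²/(4π²) = 7.421 m.

7.421 m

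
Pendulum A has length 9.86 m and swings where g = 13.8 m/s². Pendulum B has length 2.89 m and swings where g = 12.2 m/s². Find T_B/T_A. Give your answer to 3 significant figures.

0.576

T = 2π√(L/g), so T_B/T_A = √((L_B/g_B)/(L_A/g_A)) = √((2.89/12.2)/(9.86/13.8)) = 0.576.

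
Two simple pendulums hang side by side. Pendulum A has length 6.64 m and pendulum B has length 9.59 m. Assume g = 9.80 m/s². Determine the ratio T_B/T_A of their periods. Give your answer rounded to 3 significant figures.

1.20

T ∝ √L, so T_B/T_A = √(L_B/L_A) = √(9.59/6.64) = 1.20.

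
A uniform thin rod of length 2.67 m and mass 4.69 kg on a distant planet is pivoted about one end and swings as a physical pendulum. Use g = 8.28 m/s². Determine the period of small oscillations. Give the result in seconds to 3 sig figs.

For a physical pendulum T = 2π√(I/(mgd)), with d = 1.335 m from pivot to centre of mass.
I_cm = mL²/12 = 4.69 × 2.67²/12 = 2.786 kg·m²; I = I_cm + md² = 2.786 + 4.69 × 1.335² = 11.14 kg·m².
T = 2π√(11.14/(4.69 × 8.28 × 1.335)) = 2.91 s.

2.91 s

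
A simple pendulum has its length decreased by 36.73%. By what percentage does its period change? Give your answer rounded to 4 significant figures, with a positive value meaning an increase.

-20.46%

T ∝ √L, so T'/T = √(0.63270) = 0.79542.
Percentage change in T = (0.79542 − 1) × 100% = -20.46%.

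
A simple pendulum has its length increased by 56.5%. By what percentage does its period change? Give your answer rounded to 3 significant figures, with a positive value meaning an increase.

25.1%

T ∝ √L, so T'/T = √(1.565) = 1.251.
Percentage change in T = (1.251 − 1) × 100% = 25.1%.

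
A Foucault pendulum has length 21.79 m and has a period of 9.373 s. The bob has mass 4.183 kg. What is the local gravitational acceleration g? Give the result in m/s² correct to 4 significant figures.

From T = 2π√(L/g), g = 4π²L/T² = 4π² × 21.79/9.3730² = 9.792 m/s².

9.792 m/s²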